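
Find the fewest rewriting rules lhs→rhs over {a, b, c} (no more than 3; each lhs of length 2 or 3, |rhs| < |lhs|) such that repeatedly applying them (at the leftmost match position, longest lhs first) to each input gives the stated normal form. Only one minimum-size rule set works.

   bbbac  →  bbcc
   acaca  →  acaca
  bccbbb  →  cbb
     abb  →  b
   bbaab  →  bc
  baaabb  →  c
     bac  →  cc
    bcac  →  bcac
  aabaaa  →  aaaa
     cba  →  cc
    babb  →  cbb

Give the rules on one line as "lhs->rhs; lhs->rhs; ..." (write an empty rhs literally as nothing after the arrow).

  | bbbac => bbcc
  | acaca
  | bccbbb => babb => cbb
  | abb => b

ab->; ba->c; ccb->a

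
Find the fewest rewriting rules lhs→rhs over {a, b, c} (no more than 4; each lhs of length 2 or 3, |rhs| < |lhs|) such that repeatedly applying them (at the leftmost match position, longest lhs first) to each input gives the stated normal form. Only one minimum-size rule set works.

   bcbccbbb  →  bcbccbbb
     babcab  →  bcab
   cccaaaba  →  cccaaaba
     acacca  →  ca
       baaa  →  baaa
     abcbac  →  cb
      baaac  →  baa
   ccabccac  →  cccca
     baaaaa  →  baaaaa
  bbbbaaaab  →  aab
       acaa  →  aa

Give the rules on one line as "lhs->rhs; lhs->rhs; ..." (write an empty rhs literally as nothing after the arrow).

abc->c; ac->; bba->; cac->ca

  | bcbccbbb
  | babcab => bcab
  | cccaaaba
  | acacca => acca => ca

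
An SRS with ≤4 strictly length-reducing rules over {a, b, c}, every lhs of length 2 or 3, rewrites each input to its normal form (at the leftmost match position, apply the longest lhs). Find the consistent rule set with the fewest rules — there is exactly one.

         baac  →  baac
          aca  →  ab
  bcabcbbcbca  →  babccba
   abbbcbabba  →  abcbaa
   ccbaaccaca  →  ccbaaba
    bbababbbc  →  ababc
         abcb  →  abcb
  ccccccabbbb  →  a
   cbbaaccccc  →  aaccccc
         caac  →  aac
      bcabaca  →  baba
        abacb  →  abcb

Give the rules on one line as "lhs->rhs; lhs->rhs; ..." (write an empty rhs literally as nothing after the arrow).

aca->ab; bac->bc; bb->; ca->a

  | baac
  | aca => ab
  | bcabcbbcbca => babcbbcbca => babccbca => babccba
  | abbbcbabba => abcbabba => abcbaa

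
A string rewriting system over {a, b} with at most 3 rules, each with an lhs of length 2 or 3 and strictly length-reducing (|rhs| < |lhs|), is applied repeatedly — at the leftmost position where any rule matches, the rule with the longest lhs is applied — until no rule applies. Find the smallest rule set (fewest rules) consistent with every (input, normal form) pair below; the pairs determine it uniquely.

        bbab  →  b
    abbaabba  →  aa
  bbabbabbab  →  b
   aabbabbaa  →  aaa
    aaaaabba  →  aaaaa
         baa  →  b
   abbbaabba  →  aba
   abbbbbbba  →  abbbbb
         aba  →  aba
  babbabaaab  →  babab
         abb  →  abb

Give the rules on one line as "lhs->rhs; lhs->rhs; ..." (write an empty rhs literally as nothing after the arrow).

baa->b; bba->

  | bbab => b
  | abbaabba => aabba => aa
  | bbabbabbab => bbabbab => bbab => b
  | aabbabbaa => aabbaa => aaa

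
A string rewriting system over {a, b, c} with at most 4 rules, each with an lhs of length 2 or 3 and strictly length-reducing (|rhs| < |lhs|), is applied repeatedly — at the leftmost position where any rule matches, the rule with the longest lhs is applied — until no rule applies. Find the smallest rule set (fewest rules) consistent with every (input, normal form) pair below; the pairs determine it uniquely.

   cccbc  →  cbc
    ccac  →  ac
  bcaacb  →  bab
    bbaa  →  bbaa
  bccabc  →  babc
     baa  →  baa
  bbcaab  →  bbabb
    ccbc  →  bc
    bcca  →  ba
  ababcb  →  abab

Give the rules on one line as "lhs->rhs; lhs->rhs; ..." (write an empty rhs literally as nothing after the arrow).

bcb->b; caa->ab; cc->

  | cccbc => cbc
  | ccac => ac
  | bcaacb => babcb => bab
  | bbaa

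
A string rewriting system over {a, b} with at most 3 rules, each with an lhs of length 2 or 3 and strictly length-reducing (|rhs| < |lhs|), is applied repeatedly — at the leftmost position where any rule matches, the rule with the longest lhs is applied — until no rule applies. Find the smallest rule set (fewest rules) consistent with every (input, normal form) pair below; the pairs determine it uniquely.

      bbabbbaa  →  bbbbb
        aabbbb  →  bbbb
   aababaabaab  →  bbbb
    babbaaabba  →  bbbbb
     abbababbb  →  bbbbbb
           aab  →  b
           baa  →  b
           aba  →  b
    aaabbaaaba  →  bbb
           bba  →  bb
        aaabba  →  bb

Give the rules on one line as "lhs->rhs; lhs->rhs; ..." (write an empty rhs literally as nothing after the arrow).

ab->b; ba->b

  | bbabbbaa => bbbbbaa => bbbbba => bbbbb
  | aabbbb => abbbb => bbbb
  | aababaabaab => ababaabaab => babaabaab => bbaabaab => bbabaab => bbbaab => bbbab => bbbb
  | babbaaabba => bbbaaabba => bbbaabba => bbbabba => bbbbba => bbbbb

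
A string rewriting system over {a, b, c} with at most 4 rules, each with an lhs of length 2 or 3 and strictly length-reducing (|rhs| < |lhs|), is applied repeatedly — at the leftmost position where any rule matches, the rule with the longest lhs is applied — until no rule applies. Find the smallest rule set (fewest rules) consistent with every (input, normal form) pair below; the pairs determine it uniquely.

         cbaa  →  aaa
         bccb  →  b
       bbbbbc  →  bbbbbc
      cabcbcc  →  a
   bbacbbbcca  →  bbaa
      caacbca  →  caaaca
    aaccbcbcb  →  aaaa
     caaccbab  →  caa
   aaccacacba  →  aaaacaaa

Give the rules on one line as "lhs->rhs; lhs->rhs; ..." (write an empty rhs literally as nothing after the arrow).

  | cbaa => aaa
  | bccb => bab => b
  | bbbbbc
  | cabcbcc => ccbcc => abcc => cc => a

ab->; cb->a; cc->a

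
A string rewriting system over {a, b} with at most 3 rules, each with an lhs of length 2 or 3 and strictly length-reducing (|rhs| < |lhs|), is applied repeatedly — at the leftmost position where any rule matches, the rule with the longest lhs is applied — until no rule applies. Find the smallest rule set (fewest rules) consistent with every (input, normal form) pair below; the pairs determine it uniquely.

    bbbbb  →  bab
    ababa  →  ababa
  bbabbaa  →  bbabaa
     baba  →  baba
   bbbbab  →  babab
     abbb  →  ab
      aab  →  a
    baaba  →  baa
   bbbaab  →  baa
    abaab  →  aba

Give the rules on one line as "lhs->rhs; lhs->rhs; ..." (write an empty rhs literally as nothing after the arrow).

aab->a; abb->ab; bbb->ba

  | bbbbb => babb => bab
  | ababa
  | bbabbaa => bbabaa
  | baba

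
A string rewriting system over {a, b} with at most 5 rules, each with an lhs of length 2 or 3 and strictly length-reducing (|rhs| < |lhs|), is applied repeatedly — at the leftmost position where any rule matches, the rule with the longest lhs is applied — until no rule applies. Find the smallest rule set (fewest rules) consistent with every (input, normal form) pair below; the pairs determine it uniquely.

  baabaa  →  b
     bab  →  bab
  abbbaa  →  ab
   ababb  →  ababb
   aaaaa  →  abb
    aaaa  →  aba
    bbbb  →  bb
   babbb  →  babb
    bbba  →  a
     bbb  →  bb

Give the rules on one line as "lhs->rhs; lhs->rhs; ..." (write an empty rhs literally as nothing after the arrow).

  | baabaa => bbbaa => bbaa => aa => b
  | bab
  | abbbaa => abbaa => aaa => ab
  | ababb

aa->b; aaa->ab; bba->a; bbb->bb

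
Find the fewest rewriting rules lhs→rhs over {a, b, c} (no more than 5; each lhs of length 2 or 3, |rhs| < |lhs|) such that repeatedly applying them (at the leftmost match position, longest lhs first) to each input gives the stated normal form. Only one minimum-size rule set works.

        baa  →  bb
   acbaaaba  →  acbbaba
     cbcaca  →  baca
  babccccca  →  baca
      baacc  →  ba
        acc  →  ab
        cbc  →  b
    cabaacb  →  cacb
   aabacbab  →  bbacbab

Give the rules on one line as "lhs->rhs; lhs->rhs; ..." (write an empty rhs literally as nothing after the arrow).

aa->b; bc->c; bcc->a; cc->b

  | baa => bb
  | acbaaaba => acbbaba
  | cbcaca => ccaca => baca
  | babccccca => baaccca => bbccca => baca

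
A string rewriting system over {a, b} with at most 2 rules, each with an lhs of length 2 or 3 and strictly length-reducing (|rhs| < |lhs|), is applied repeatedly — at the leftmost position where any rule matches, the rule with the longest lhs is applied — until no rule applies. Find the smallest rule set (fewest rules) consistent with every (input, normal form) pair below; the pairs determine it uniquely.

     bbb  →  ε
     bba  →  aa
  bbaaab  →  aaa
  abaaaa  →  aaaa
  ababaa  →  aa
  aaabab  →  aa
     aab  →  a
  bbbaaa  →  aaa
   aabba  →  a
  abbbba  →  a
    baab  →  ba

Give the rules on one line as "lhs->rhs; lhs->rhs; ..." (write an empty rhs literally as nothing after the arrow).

ab->; bb->a

  | bbb => ab => ε
  | bba => aa
  | bbaaab => aaaab => aaa
  | abaaaa => aaaa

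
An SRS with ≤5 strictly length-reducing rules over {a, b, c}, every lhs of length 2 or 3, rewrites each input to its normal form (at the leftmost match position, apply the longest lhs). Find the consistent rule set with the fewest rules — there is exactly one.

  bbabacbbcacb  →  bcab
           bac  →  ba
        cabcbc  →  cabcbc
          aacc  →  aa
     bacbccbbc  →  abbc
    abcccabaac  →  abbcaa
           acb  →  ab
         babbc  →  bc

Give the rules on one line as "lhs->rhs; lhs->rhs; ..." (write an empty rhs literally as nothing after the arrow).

  | bbabacbbcacb => bacbbcacb => babbcacb => bcacb => bcab
  | bac => ba
  | cabcbc
  | aacc => aac => aa

aab->bc; ac->a; bab->; cc->a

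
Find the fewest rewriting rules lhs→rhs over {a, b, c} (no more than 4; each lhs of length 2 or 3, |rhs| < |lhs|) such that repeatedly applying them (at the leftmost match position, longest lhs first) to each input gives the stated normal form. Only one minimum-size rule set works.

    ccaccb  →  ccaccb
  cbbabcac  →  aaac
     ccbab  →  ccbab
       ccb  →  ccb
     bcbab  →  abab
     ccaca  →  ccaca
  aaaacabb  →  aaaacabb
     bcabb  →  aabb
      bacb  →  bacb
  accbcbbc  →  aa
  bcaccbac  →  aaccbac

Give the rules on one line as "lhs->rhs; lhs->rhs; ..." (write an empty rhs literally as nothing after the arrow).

  | ccaccb
  | cbbabcac => abcac => aaac
  | ccbab
  | ccb

bc->a; cbb->; cbc->b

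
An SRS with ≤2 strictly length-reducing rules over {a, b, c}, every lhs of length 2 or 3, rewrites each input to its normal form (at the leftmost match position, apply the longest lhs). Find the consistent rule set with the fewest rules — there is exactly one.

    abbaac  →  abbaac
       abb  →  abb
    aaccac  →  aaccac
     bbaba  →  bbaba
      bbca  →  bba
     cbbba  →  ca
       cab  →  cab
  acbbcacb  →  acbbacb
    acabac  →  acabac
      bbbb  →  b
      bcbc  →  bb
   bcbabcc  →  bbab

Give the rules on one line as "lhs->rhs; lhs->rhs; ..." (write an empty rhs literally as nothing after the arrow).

bbb->; bc->b

  | abbaac
  | abb
  | aaccac
  | bbaba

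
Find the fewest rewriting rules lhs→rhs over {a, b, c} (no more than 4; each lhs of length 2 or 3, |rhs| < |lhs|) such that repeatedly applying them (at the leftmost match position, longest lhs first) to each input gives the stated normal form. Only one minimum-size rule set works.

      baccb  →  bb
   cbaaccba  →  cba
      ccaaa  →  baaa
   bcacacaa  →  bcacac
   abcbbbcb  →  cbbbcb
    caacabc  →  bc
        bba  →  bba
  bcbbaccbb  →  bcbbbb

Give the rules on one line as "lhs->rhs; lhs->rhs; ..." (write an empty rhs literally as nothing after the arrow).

  | baccb => babb => bb
  | cbaaccba => cbaabba => cbaba => cba
  | ccaaa => baaa
  | bcacacaa => bcacac

ab->; caa->c; cc->b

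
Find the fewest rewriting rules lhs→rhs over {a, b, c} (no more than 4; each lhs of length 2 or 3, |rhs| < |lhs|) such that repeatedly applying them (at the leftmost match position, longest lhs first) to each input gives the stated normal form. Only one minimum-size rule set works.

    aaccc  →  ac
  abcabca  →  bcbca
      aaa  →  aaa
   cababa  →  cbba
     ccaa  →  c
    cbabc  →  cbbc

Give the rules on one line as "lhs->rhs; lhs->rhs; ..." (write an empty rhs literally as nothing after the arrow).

  | aaccc => ac
  | abcabca => bcabca => bcbca
  | aaa
  | cababa => cbaba => cbba

ab->b; acc->; caa->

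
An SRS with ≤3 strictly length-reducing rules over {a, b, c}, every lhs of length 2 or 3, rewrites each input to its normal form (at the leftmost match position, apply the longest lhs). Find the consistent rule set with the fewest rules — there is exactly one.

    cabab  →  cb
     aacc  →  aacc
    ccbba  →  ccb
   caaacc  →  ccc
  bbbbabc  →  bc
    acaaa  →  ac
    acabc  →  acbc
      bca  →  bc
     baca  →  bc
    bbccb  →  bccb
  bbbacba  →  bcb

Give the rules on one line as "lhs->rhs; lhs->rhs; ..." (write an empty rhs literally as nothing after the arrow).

  | cabab => cbab => cbb => cb
  | aacc
  | ccbba => ccba => ccb
  | caaacc => caacc => cacc => ccc

ba->b; bb->b; ca->c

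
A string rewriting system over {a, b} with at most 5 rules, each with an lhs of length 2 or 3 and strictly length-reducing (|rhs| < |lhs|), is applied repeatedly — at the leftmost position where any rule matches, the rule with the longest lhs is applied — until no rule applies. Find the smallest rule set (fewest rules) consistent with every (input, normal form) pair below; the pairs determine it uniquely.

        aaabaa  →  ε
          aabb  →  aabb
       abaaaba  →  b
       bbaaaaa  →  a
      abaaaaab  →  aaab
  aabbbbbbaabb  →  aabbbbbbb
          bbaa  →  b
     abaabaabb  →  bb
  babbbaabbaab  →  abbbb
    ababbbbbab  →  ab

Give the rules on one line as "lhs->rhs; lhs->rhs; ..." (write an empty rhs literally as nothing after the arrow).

aba->ba; ba->b; baa->; bab->ab

  | aaabaa => aabaa => abaa => baa => ε
  | aabb
  | abaaaba => baaaba => aba => ba => b
  | bbaaaaa => baaa => a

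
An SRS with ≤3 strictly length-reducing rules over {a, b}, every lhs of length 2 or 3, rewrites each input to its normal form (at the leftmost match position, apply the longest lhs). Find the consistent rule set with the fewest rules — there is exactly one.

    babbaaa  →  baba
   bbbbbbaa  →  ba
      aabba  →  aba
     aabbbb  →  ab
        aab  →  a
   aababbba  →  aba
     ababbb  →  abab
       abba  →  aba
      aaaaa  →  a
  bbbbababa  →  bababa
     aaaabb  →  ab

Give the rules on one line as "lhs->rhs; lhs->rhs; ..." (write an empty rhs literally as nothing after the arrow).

aa->a; aab->a; bb->b

  | babbaaa => babaaa => babaa => baba
  | bbbbbbaa => bbbbbaa => bbbbaa => bbbaa => bbaa => baa => ba
  | aabba => aba
  | aabbbb => abbb => abb => ab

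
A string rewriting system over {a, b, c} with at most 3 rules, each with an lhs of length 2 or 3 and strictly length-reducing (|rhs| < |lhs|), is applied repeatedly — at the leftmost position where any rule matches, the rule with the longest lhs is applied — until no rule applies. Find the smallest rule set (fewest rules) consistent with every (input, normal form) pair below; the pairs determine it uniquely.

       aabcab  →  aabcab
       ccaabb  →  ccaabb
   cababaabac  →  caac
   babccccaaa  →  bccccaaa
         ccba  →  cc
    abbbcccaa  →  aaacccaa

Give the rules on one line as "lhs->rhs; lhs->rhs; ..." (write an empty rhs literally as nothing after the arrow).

  | aabcab
  | ccaabb
  | cababaabac => cabaabac => caabac => caac
  | babccccaaa => bccccaaa

ba->; bbb->aa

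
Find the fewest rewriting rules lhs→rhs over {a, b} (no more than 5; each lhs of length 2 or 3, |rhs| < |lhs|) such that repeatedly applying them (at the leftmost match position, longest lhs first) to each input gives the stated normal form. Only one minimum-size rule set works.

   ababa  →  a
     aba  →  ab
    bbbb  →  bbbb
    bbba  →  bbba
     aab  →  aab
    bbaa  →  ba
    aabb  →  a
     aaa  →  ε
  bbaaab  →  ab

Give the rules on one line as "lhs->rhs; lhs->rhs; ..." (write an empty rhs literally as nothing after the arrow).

  | ababa => abba => a
  | aba => ab
  | bbbb
  | bbba

aaa->; aba->ab; abb->; baa->a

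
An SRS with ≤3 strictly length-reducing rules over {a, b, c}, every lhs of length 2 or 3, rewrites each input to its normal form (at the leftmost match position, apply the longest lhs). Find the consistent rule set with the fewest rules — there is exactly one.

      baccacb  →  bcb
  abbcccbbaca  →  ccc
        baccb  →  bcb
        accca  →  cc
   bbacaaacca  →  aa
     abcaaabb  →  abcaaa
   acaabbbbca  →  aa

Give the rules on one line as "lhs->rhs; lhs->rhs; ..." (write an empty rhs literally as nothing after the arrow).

  | baccacb => bcacb => bcb
  | abbcccbbaca => acccbbaca => ccbbaca => ccaca => ccca => ccc
  | baccb => bcb
  | accca => cca => cc

ac->; bb->; cca->cc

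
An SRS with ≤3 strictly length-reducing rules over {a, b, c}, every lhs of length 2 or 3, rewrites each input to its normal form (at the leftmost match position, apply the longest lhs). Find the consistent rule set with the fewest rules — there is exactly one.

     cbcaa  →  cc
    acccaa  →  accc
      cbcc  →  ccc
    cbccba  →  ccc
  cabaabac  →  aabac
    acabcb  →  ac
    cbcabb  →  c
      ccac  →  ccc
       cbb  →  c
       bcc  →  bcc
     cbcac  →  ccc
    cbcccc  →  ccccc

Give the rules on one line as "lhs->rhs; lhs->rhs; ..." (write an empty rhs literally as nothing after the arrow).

ca->c; cab->; cb->c

  | cbcaa => ccaa => cca => cc
  | acccaa => accca => accc
  | cbcc => ccc
  | cbccba => cccba => ccca => ccc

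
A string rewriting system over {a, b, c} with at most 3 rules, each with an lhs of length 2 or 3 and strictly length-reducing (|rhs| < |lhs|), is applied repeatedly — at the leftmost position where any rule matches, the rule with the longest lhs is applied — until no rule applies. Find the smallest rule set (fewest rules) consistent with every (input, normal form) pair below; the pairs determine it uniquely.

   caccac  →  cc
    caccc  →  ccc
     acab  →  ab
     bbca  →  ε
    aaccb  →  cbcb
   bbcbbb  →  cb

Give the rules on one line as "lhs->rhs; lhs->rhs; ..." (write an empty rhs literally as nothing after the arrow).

aac->cb; bb->; ca->

  | caccac => ccac => cc
  | caccc => ccc
  | acab => ab
  | bbca => ca => ε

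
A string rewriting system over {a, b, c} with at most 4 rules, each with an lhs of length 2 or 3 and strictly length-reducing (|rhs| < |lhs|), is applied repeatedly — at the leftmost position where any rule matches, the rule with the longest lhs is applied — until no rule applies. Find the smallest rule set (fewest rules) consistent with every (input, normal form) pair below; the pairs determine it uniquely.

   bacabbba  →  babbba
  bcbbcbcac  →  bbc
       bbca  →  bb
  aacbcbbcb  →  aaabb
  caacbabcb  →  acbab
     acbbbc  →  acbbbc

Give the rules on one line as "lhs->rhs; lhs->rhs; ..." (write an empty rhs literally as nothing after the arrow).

bcb->b; ca->; cbc->a

  | bacabbba => babbba
  | bcbbcbcac => bbcbcac => bbcac => bbc
  | bbca => bb
  | aacbcbbcb => aaabbcb => aaabb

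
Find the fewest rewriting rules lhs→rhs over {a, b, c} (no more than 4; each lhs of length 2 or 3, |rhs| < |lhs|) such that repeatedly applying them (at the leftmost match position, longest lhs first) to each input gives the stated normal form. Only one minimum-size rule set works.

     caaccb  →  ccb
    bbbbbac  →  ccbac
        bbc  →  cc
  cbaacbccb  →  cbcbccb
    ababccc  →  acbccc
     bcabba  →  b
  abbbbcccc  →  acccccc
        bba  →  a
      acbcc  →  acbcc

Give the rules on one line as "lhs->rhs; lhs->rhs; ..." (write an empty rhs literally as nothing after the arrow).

aa->; aba->ac; bb->c; ca->a

  | caaccb => aaccb => ccb
  | bbbbbac => cbbbac => ccbac
  | bbc => cc
  | cbaacbccb => cbcbccb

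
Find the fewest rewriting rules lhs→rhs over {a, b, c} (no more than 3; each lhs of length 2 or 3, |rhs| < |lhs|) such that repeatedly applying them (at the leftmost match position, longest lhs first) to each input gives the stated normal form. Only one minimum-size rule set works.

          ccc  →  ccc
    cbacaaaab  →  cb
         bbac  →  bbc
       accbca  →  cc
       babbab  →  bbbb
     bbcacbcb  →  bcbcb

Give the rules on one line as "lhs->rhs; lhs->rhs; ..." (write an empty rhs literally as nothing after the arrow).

ab->b; ac->c; bca->

  | ccc
  | cbacaaaab => cbcaaaab => caaab => caab => cab => cb
  | bbac => bbc
  | accbca => ccbca => cc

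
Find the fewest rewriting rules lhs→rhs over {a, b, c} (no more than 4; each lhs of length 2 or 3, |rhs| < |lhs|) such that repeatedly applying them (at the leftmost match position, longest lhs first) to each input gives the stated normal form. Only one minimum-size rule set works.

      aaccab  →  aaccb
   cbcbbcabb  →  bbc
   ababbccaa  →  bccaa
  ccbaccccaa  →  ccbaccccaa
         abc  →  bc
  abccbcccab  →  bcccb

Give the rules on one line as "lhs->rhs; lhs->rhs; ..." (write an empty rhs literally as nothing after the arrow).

ab->b; abb->; cbc->

  | aaccab => aaccb
  | cbcbbcabb => bbcabb => bbc
  | ababbccaa => babbccaa => bccaa
  | ccbaccccaa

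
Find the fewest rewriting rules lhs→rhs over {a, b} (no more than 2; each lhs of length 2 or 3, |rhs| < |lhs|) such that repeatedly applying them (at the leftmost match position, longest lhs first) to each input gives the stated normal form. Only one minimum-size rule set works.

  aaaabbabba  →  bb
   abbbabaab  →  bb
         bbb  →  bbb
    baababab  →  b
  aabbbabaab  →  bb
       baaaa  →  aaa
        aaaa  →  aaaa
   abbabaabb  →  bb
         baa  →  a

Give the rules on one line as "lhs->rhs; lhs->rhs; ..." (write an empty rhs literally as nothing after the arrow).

  | aaaabbabba => aaabbabba => aabbabba => abbabba => bbabba => bbba => bb
  | abbbabaab => bbbabaab => bbbaab => bbab => bb
  | bbb
  | baababab => ababab => babab => bab => b

ab->b; ba->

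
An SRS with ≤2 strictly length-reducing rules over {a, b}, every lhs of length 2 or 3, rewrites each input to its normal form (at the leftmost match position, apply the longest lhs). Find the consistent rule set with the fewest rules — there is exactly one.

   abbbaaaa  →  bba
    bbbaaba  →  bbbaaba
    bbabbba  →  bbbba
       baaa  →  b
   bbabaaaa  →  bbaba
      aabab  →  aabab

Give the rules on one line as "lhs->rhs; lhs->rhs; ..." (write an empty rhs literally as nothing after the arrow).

aaa->; abb->b

  | abbbaaaa => bbaaaa => bba
  | bbbaaba
  | bbabbba => bbbba
  | baaa => b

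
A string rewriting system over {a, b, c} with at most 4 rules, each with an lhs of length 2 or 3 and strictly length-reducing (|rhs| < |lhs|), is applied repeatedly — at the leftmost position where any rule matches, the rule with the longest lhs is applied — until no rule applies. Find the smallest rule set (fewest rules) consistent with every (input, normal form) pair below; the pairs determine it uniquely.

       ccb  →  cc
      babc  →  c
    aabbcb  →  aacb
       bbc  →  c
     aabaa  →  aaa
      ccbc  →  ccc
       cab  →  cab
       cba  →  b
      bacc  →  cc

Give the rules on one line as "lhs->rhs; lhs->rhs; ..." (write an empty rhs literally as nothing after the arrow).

  | ccb => cc
  | babc => bc => c
  | aabbcb => aabcb => aacb
  | bbc => bc => c

ba->; bc->c; cba->b; ccb->cc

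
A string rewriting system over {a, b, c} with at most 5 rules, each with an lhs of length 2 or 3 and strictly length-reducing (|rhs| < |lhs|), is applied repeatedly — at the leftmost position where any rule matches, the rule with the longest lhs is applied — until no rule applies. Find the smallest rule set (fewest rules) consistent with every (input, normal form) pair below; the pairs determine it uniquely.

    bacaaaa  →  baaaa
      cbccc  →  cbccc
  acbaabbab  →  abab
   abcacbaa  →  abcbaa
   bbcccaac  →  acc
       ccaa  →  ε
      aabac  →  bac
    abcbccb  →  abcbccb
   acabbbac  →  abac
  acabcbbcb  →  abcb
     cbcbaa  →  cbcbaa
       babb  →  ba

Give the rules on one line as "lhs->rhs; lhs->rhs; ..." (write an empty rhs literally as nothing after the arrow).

aab->b; abb->a; bb->a; ca->

  | bacaaaa => baaaa
  | cbccc
  | acbaabbab => acbbbab => acabab => abab
  | abcacbaa => abcbaa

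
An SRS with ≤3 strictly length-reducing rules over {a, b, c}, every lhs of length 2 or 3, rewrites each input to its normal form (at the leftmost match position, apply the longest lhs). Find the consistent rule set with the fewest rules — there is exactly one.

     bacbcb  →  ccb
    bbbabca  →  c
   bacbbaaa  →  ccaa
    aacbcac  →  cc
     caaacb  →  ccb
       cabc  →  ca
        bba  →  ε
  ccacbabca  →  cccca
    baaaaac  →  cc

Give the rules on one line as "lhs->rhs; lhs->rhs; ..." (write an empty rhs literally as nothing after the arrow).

  | bacbcb => ccbcb => ccb
  | bbbabca => bbcbca => bbca => ba => c
  | bacbbaaa => ccbbaaa => ccbcaa => ccaa
  | aacbcac => acbcac => cbcac => cac => cc

ac->c; ba->c; bc->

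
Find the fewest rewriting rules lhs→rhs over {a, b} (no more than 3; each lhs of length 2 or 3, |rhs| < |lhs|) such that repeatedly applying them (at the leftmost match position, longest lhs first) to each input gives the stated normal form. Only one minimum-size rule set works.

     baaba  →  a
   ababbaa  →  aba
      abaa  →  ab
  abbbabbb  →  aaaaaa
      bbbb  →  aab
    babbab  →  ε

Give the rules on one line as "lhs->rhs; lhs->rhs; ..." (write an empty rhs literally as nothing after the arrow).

  | baaba => bba => a
  | ababbaa => abaaa => aba
  | abaa => ab
  | abbbabbb => aaaabbb => aaaaaa

baa->b; bb->; bbb->aa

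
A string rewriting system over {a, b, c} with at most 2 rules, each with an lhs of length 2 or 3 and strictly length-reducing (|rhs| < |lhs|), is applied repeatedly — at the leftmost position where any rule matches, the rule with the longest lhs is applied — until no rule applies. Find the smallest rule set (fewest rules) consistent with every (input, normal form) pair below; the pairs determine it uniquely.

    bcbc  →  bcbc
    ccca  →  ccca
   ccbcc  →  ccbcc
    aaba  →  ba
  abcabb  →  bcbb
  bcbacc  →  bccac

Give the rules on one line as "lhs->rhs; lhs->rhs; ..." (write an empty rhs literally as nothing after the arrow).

ab->b; bac->ca

  | bcbc
  | ccca
  | ccbcc
  | aaba => aba => ba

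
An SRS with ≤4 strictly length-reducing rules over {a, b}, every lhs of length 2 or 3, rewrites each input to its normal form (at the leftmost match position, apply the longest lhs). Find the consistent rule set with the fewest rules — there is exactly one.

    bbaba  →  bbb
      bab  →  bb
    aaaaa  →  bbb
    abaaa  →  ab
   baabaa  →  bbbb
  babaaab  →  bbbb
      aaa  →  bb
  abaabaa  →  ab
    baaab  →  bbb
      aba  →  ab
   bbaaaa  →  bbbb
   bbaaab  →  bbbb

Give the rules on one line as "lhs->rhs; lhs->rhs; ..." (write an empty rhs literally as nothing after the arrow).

aaa->bb; abb->ab; ba->b; baa->bb

  | bbaba => bbba => bbb
  | bab => bb
  | aaaaa => bbaa => bbb
  | abaaa => abba => aba => ab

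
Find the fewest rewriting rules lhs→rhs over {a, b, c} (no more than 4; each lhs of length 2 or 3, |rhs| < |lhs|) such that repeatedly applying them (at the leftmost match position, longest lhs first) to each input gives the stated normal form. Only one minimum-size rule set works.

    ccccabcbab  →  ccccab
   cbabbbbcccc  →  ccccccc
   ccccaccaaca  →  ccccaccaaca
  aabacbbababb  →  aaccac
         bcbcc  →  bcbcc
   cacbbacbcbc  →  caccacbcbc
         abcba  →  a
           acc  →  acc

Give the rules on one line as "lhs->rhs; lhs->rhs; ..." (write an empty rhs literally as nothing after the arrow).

  | ccccabcbab => ccccabab => ccccab
  | cbabbbbcccc => cbbbbcccc => ccbbcccc => ccccccc
  | ccccaccaaca
  | aabacbbababb => aacbbababb => aaccababb => aaccabb => aaccac

abc->a; ba->; bb->c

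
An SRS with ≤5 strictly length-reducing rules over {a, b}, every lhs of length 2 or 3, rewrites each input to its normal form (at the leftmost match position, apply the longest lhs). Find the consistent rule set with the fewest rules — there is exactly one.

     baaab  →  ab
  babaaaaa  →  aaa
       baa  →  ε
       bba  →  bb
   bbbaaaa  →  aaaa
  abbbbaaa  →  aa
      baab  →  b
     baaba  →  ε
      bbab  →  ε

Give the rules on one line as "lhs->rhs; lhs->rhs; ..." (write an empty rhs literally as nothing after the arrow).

ba->; baa->; bba->bb; bbb->

  | baaab => ab
  | babaaaaa => baaaaa => aaa
  | baa => ε
  | bba => bb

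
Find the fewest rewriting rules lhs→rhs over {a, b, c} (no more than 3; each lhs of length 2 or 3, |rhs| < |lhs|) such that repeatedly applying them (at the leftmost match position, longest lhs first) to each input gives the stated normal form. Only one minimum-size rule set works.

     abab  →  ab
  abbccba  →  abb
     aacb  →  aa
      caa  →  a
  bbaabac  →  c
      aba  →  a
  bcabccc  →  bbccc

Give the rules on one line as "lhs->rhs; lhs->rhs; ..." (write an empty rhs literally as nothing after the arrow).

  | abab => ab
  | abbccba => abbca => abb
  | aacb => aa
  | caa => a

ba->; ca->; cb->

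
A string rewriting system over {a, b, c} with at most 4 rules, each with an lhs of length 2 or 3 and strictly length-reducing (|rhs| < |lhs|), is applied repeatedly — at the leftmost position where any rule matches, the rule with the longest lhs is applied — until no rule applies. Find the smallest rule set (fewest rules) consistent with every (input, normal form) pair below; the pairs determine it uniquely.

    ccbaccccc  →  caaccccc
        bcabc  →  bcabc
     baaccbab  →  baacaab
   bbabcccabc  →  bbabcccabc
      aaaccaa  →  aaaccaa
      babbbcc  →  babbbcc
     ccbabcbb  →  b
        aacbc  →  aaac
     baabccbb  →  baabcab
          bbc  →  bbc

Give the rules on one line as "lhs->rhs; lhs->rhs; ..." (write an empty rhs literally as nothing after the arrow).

aba->c; cac->; cb->a

  | ccbaccccc => caaccccc
  | bcabc
  | baaccbab => baacaab
  | bbabcccabc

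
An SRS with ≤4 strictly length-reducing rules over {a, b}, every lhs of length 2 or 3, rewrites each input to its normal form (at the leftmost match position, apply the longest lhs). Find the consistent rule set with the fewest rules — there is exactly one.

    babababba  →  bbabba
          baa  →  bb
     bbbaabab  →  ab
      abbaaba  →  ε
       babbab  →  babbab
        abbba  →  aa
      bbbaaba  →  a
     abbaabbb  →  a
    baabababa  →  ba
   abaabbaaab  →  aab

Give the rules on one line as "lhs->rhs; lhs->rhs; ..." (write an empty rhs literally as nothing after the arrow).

aba->; baa->bb; bbb->

  | babababba => bbabba
  | baa => bb
  | bbbaabab => aabab => ab
  | abbaaba => abbbba => aba => ε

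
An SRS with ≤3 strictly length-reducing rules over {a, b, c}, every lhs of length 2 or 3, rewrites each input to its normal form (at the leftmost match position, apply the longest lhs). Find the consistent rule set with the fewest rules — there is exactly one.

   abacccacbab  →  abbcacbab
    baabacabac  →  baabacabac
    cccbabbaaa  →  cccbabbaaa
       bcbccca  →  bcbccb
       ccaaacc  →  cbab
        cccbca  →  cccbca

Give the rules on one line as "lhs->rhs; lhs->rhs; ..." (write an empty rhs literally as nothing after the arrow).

acc->b; cca->cb

  | abacccacbab => abbcacbab
  | baabacabac
  | cccbabbaaa
  | bcbccca => bcbccb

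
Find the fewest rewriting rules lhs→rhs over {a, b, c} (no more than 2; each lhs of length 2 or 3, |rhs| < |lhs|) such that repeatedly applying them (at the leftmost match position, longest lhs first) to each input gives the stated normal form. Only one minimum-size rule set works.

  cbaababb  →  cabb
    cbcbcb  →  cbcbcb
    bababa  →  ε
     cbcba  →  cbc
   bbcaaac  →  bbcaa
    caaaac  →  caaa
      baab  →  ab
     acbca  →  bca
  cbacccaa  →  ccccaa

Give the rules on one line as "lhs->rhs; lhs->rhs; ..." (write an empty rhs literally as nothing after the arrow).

  | cbaababb => cababb => cabb
  | cbcbcb
  | bababa => baba => ba => ε
  | cbcba => cbc

ac->; ba->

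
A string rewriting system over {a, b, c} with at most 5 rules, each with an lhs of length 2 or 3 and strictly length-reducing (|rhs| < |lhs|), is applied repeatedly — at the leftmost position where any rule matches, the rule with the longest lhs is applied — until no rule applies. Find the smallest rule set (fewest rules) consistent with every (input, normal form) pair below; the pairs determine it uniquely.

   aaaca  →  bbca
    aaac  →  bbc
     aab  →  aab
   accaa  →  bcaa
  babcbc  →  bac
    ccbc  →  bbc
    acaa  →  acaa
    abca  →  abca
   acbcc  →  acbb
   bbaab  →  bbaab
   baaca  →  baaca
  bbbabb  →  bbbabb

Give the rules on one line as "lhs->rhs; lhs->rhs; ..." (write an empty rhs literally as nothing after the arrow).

  | aaaca => bbca
  | aaac => bbc
  | aab
  | accaa => bcaa

aaa->bb; acc->bc; bcb->; cc->b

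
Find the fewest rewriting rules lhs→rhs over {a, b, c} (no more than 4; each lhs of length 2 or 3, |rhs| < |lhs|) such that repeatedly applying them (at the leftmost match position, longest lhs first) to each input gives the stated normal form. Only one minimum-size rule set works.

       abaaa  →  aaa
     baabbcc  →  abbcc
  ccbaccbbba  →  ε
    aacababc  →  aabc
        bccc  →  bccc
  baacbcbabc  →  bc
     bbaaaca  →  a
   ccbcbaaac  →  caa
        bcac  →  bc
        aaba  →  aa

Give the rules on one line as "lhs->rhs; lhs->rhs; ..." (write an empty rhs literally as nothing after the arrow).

  | abaaa => aaa
  | baabbcc => abbcc
  | ccbaccbbba => caccbbba => ccbbba => cbba => ba => ε
  | aacababc => aababc => aabc

ac->; ba->; cb->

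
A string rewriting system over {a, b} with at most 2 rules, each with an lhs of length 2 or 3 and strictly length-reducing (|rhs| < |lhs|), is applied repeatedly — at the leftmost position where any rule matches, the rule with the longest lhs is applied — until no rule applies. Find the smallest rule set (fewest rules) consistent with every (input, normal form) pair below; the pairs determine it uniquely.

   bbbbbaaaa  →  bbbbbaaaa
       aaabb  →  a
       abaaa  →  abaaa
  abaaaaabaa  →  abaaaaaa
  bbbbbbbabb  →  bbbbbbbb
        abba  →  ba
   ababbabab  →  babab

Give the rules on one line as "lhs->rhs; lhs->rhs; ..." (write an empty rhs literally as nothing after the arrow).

  | bbbbbaaaa
  | aaabb => aab => a
  | abaaa
  | abaaaaabaa => abaaaaaa

aab->a; abb->b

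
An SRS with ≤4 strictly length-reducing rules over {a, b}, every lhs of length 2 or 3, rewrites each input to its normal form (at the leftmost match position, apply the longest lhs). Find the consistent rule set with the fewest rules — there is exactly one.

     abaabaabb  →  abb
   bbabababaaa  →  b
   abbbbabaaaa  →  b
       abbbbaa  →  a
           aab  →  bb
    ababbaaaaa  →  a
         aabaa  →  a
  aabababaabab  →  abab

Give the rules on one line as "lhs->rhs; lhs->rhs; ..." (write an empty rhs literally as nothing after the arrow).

  | abaabaabb => aabaabb => bbaabb => abb
  | bbabababaaa => bababaaa => babaaa => baaa => aa => b
  | abbbbabaaaa => abbbaaaa => abaaa => aaa => b
  | abbbbaa => abba => a

aa->b; aaa->b; baa->a; bba->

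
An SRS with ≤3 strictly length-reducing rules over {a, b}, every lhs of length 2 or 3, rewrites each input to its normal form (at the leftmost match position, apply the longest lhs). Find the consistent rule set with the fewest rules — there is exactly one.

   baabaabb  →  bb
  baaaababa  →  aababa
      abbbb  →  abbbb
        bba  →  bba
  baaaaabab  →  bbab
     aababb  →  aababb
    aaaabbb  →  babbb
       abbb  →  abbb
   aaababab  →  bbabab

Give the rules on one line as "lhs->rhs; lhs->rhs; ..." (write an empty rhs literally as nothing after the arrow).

  | baabaabb => baabb => bb
  | baaaababa => aababa
  | abbbb
  | bba

aaa->b; baa->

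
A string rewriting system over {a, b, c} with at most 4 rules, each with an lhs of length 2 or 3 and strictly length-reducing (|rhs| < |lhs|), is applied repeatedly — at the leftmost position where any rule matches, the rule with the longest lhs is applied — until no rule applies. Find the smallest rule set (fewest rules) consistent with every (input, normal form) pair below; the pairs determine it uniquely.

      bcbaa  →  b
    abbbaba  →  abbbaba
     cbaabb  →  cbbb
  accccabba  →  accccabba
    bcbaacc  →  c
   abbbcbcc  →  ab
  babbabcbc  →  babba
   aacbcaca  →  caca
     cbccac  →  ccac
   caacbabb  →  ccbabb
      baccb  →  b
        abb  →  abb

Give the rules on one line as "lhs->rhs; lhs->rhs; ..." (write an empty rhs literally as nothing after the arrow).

aa->; bac->b; bc->

  | bcbaa => baa => b
  | abbbaba
  | cbaabb => cbbb
  | accccabba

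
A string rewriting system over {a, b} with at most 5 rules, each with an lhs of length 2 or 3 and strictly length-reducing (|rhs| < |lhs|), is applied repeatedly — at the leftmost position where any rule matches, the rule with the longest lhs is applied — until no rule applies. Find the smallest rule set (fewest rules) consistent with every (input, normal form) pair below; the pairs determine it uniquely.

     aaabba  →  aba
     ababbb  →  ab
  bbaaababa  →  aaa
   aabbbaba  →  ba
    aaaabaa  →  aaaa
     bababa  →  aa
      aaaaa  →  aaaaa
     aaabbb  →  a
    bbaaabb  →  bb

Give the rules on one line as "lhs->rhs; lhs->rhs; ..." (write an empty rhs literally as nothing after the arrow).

aab->; abb->a; baa->b; bab->aa

  | aaabba => aba
  | ababbb => aaabb => ab
  | bbaaababa => bbababa => baaaba => baba => aaa
  | aabbbaba => bbaba => baaa => ba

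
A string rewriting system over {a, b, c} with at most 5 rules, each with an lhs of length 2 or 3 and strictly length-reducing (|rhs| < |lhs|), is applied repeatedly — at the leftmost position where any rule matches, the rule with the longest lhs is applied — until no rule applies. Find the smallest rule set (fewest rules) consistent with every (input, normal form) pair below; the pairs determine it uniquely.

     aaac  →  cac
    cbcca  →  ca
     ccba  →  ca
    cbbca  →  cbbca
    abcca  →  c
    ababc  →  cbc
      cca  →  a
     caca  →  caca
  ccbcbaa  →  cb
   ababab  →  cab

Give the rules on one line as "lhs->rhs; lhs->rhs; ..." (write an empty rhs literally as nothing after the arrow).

aa->c; ba->a; cc->; ccb->cb

  | aaac => cac
  | cbcca => cba => ca
  | ccba => cba => ca
  | cbbca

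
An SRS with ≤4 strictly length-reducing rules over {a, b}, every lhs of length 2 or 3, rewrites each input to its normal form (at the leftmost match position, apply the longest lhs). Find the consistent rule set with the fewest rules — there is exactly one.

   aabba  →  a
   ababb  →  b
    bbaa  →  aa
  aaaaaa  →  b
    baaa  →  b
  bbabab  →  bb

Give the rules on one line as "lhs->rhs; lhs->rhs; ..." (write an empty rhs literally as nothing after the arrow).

aaa->b; ab->; baa->aa

  | aabba => aba => a
  | ababb => abb => b
  | bbaa => baa => aa
  | aaaaaa => baaa => aaa => b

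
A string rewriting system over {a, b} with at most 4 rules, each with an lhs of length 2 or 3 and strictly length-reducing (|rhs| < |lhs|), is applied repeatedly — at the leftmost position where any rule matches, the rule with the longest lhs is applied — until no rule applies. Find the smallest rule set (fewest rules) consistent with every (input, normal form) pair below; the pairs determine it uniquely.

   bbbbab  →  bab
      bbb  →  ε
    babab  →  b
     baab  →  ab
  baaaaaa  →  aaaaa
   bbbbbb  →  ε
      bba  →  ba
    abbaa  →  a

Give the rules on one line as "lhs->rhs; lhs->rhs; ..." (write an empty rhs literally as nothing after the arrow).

  | bbbbab => bab
  | bbb => ε
  | babab => bb => b
  | baab => ab

aba->; baa->a; bb->b; bbb->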